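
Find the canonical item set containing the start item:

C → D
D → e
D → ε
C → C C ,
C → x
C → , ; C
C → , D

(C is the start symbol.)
{ [C → . , ; C], [C → . , D], [C → . C C ,], [C → . D], [C → . x], [C' → . C], [D → . e], [D → .] }

First, augment the grammar with C' → C
I₀ = CLOSURE({ [C' → . C] }):
  [C' → . C] has the dot before C: add [C → . D], [C → . C C ,], [C → . x], [C → . , ; C], [C → . , D]
  [C → . D] has the dot before D: add [D → . e], [D → .]
No further items can be added.

I₀ = { [C → . , ; C], [C → . , D], [C → . C C ,], [C → . D], [C → . x], [C' → . C], [D → . e], [D → .] }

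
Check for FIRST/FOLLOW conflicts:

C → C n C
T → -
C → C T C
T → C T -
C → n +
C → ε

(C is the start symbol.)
Yes. C → C n C with FOLLOW(C) on { '-', 'n' }; C → C T C with FOLLOW(C) on { '-', 'n' }; C → n '+' with FOLLOW(C) on { 'n' }

A FIRST/FOLLOW conflict occurs when a non-terminal N has a nullable alternative N → β (β ⇒* ε) and another alternative N → α with FIRST(α) ∩ FOLLOW(N) ≠ ∅: on such a lookahead the parser cannot decide between expanding α and letting N vanish via β.

Nullable non-terminals: C.
FIRST sets used below: FIRST(C) = { '-', 'n', ε }, FIRST(T) = { '-', 'n' }

C: nullable alternative(s) C → ε; FOLLOW(C) = { $, '-', 'n' }
  C → C n C: FIRST \ {ε} = { '-', 'n' } — overlaps FOLLOW(C) on { '-', 'n' }: CONFLICT
  C → C T C: FIRST \ {ε} = { '-', 'n' } — overlaps FOLLOW(C) on { '-', 'n' }: CONFLICT
  C → n +: FIRST \ {ε} = { 'n' } — overlaps FOLLOW(C) on { 'n' }: CONFLICT
  C → ε: FIRST \ {ε} = { } — this is the only nullable alternative, skip

T has no nullable alternative, so no FIRST/FOLLOW check is needed there.

So the grammar has 3 FIRST/FOLLOW conflicts (marked CONFLICT above).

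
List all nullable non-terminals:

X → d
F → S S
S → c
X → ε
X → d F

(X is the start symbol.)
{ 'X' }

A non-terminal is nullable if it can derive ε (the empty string): either it has an ε-production, or it has a production whose right-hand side consists entirely of nullable non-terminals.

ε-productions: X → ε
So X is immediately nullable.
No further non-terminal can be added: every production for the remaining non-terminals contains a terminal or a non-nullable non-terminal.
Nullable = { 'X' }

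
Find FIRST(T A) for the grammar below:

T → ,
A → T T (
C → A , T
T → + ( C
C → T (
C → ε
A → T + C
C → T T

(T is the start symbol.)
FIRST sets of the non-terminals involved (from the grammar, by fixed-point iteration):
  FIRST(T) = { '+', ',' }

To compute FIRST(T A), process the symbols left to right:
Symbol T is a non-terminal. Add FIRST(T) \ {ε} = { '+', ',' }
T is not nullable (ε ∉ FIRST(T)), so stop here.
FIRST(T A) = { '+', ',' }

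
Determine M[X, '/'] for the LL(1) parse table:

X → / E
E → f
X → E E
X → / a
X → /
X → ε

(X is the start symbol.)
X → / E, X → / a, X → /

To find M[X, '/'], we find productions for X where '/' is in the predict set (PREDICT(N → α) = (FIRST(α) \ {ε}) ∪ (FOLLOW(N) if α ⇒* ε)).

Relevant sets:
  FIRST(E) = { 'f' }
  FOLLOW(X) = { $ }

X → / E: PREDICT = { '/' }
  '/' is in predict set, so this production goes in M[X, '/']
X → E E: PREDICT = { 'f' }
X → / a: PREDICT = { '/' }
  '/' is in predict set, so this production goes in M[X, '/']
X → /: PREDICT = { '/' }
  '/' is in predict set, so this production goes in M[X, '/']
X → ε: PREDICT = { $ }

M[X, '/'] = X → / E, X → / a, X → /  (a multiply-defined cell — the grammar is not LL(1))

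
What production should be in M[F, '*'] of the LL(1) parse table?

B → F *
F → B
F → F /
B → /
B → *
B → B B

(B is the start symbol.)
To find M[F, '*'], we find productions for F where '*' is in the predict set (PREDICT(N → α) = (FIRST(α) \ {ε}) ∪ (FOLLOW(N) if α ⇒* ε)).

Relevant sets:
  FIRST(B) = { '*', '/' }
  FIRST(F) = { '*', '/' }

F → B: PREDICT = { '*', '/' }
  '*' is in predict set, so this production goes in M[F, '*']
F → F /: PREDICT = { '*', '/' }
  '*' is in predict set, so this production goes in M[F, '*']

M[F, '*'] = F → B, F → F /  (a multiply-defined cell — the grammar is not LL(1))

Answer: F → B, F → F /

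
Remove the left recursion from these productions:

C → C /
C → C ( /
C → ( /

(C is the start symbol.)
C is directly left-recursive. The standard transformation for
  A → A α₁ | ... | A α_m | β₁ | ... | β_n
is
  A  → β₁ A' | ... | β_n A'
  A' → α₁ A' | ... | α_m A' | ε

C → ( / becomes C → ( / C'
C → C / becomes C' → / C'
C → C ( / becomes C' → ( / C'
Add C' → ε

Resulting grammar:
C → ( / C'
C' → / C'
C' → ( / C'
C' → ε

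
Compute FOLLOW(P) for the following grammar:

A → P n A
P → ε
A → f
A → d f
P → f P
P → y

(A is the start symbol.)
{ 'n' }

In A → P n A: P is followed by n A, add FIRST(n A) \ {ε} = { 'n' }
In P → f P: P is at the end; this adds FOLLOW(P) to itself — nothing new

Taking the union: FOLLOW(P) = { 'n' }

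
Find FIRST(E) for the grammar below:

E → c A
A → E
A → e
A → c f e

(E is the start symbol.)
{ 'c' }

From E → c A:
  - c is a terminal: add 'c' and stop

Collecting: FIRST(E) = { 'c' }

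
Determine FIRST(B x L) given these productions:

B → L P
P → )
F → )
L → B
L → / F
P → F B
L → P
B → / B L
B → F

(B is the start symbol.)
FIRST sets of the non-terminals involved (from the grammar, by fixed-point iteration):
  FIRST(B) = { ')', '/' }

To compute FIRST(B x L), process the symbols left to right:
Symbol B is a non-terminal. Add FIRST(B) \ {ε} = { ')', '/' }
B is not nullable (ε ∉ FIRST(B)), so stop here.
FIRST(B x L) = { ')', '/' }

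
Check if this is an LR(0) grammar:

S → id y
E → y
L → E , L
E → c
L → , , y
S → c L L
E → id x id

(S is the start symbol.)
Yes, the grammar is LR(0)

A grammar is LR(0) if no state in the canonical LR(0) collection has:
  - both a shift item (dot before a terminal) and a complete item (shift-reduce conflict), or
  - two or more complete items (reduce-reduce conflict; the accept item [S' → S .] counts as a complete item here).

Augment with S' → S and build the canonical LR(0) collection (I0 = CLOSURE({[S' → . S]}), then GOTO on every symbol after a dot until no new states appear). It has 18 states:
  I0: { [S → . c L L], [S → . id y], [S' → . S] }  — shift
  I1: { [S' → S .] }  — accept
  I2: { [E → . c], [E → . id x id], [E → . y], [L → . , , y], [L → . E , L], [S → c . L L] }  — shift
  I3: { [S → id . y] }  — shift
  I4: { [S → id y .] }  — reduce
  I5: { [L → , . , y] }  — shift
  I6: { [L → E . , L] }  — shift
  I7: { [E → . c], [E → . id x id], [E → . y], [L → . , , y], [L → . E , L], [S → c L . L] }  — shift
  I8: { [E → c .] }  — reduce
  I9: { [E → id . x id] }  — shift
  I10: { [E → y .] }  — reduce
  I11: { [E → id x . id] }  — shift
  I12: { [E → id x id .] }  — reduce
  I13: { [S → c L L .] }  — reduce
  I14: { [E → . c], [E → . id x id], [E → . y], [L → . , , y], [L → . E , L], [L → E , . L] }  — shift
  I15: { [L → E , L .] }  — reduce
  I16: { [L → , , . y] }  — shift
  I17: { [L → , , y .] }  — reduce

Every state is either a pure shift/goto state or contains exactly one complete item and nothing to shift — no conflicts. The grammar is LR(0).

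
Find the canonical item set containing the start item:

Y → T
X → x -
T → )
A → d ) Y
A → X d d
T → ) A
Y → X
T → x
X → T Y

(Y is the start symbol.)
{ [T → . ) A], [T → . )], [T → . x], [X → . T Y], [X → . x -], [Y → . T], [Y → . X], [Y' → . Y] }

First, augment the grammar with Y' → Y
I₀ = CLOSURE({ [Y' → . Y] }):
  [Y' → . Y] has the dot before Y: add [Y → . T], [Y → . X]
  [Y → . T] has the dot before T: add [T → . )], [T → . ) A], [T → . x]
  [Y → . X] has the dot before X: add [X → . x -], [X → . T Y]
No further items can be added.

I₀ = { [T → . ) A], [T → . )], [T → . x], [X → . T Y], [X → . x -], [Y → . T], [Y → . X], [Y' → . Y] }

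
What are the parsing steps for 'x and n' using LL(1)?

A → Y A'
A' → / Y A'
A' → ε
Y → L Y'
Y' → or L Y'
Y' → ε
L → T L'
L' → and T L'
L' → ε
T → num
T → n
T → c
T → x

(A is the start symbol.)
LL(1) parsing maintains a stack (initially the start symbol over $) and the input. At each step: if the stack top is a terminal, match it against the current input token; if it is a non-terminal N, replace it with the RHS of M[N, lookahead] (the unique production whose predict set contains the lookahead).

Stack is shown with the top on the left.

Stack             Input      Action
-----------------------------------
A $               x and n $  output A → Y A'
Y A' $            x and n $  output Y → L Y'
L Y' A' $         x and n $  output L → T L'
T L' Y' A' $      x and n $  output T → x
x L' Y' A' $      x and n $  match 'x'
L' Y' A' $        and n $    output L' → and T L'
and T L' Y' A' $  and n $    match 'and'
T L' Y' A' $      n $        output T → n
n L' Y' A' $      n $        match 'n'
L' Y' A' $        $          output L' → ε
Y' A' $           $          output Y' → ε
A' $              $          output A' → ε
$                 $          accept

The string is accepted.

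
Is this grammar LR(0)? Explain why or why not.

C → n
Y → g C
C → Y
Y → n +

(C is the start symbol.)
No. Shift-reduce conflict between [C → n .] and [Y → n . +]

Augment with C' → C and build the canonical LR(0) collection (I0 = CLOSURE({[C' → . C]}), then GOTO on every symbol after a dot until no new states appear). It has 7 states:
  I0: { [C → . Y], [C → . n], [C' → . C], [Y → . g C], [Y → . n +] }  — shift
  I1: { [C' → C .] }  — accept
  I2: { [C → Y .] }  — reduce
  I3: { [C → . Y], [C → . n], [Y → . g C], [Y → . n +], [Y → g . C] }  — shift
  I4: { [C → n .], [Y → n . +] }  — shift, reduce
  I5: { [Y → n + .] }  — reduce
  I6: { [Y → g C .] }  — reduce

Conflict in state I4:
  Shift-reduce conflict between [C → n .] and [Y → n . +]
So the grammar is NOT LR(0).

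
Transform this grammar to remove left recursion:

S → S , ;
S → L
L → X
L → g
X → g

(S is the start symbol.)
S → L S'
S' → , ; S'
S' → ε
L → X
L → g
X → g

S is directly left-recursive. The standard transformation for
  A → A α₁ | ... | A α_m | β₁ | ... | β_n
is
  A  → β₁ A' | ... | β_n A'
  A' → α₁ A' | ... | α_m A' | ε

S → L becomes S → L S'
S → S , ; becomes S' → , ; S'
Add S' → ε

Productions for other non-terminals are unchanged:
  L → X
  L → g
  X → g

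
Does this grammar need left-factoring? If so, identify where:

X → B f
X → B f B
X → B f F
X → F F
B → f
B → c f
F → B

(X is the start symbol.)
Left-factoring is needed when two productions for the same non-terminal
share a common prefix on the right-hand side.

Productions for X:
  X → B f
  X → B f B
  X → B f F
  X → F F
Productions for B:
  B → f
  B → c f

Found common prefix 'B f' in productions for X

Answer: Yes, X has productions with common prefix 'B f'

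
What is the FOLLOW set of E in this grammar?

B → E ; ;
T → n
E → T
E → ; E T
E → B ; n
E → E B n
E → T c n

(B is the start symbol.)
To compute FOLLOW(E), find every occurrence of E on a right-hand side N → α E β: add FIRST(β) \ {ε}, and if β is empty or nullable also add FOLLOW(N). Iterate to a fixed point.

In B → E ; ;: E is followed by ';' ';', add FIRST(';' ';') \ {ε} = { ';' }
In E → ; E T: E is followed by T, add FIRST(T) \ {ε} = { 'n' }
In E → E B n: E is followed by B n, add FIRST(B n) \ {ε} = { ';', 'n' }

Taking the union: FOLLOW(E) = { ';', 'n' }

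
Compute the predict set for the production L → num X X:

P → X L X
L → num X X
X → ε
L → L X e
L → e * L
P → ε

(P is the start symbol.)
{ 'num' }

PREDICT(L → num X X) = (FIRST(RHS) \ {ε}) ∪ (FOLLOW(L) if ε ∈ FIRST(RHS), i.e. RHS ⇒* ε)
FIRST(num X X) = { 'num' }
ε ∉ FIRST(num X X), so FOLLOW(L) is not added.
PREDICT(L → num X X) = { 'num' }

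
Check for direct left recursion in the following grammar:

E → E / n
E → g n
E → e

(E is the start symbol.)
Direct left recursion occurs when N → N α for some non-terminal N (the right-hand side begins with the left-hand side itself).

E → E / n: LEFT RECURSIVE (starts with E)
E → g n: starts with g
E → e: starts with e

The grammar has direct left recursion on: E.

Answer: Yes, E is left-recursive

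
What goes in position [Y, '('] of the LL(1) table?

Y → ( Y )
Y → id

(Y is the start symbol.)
Y → ( Y )

To find M[Y, '('], we find productions for Y where '(' is in the predict set (PREDICT(N → α) = (FIRST(α) \ {ε}) ∪ (FOLLOW(N) if α ⇒* ε)).

Y → ( Y ): PREDICT = { '(' }
  '(' is in predict set, so this production goes in M[Y, '(']
Y → id: PREDICT = { 'id' }

M[Y, '('] = Y → ( Y )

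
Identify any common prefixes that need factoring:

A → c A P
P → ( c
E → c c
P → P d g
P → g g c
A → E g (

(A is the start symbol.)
No, left-factoring is not needed

Left-factoring is needed when two productions for the same non-terminal
share a common prefix on the right-hand side.

Productions for A:
  A → c A P
  A → E g (
Productions for P:
  P → ( c
  P → P d g
  P → g g c

No common prefixes found.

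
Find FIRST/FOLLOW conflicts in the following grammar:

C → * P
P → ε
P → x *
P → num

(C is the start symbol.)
Nullable non-terminals: P.

P: nullable alternative(s) P → ε; FOLLOW(P) = { $ }
  P → ε: FIRST \ {ε} = { } — this is the only nullable alternative, skip
  P → x *: FIRST \ {ε} = { 'x' } — disjoint from FOLLOW(P)
  P → num: FIRST \ {ε} = { 'num' } — disjoint from FOLLOW(P)

C has no nullable alternative, so no FIRST/FOLLOW check is needed there.

No FIRST/FOLLOW conflicts found.

Answer: No FIRST/FOLLOW conflicts.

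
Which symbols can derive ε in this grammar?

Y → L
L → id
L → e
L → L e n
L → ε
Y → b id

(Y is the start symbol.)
{ 'L', 'Y' }

A non-terminal is nullable if it can derive ε (the empty string): either it has an ε-production, or it has a production whose right-hand side consists entirely of nullable non-terminals.

ε-productions: L → ε
So L is immediately nullable.
Y → L: every symbol on the right is nullable, so Y is nullable too.
Every non-terminal is now nullable.
Nullable = { 'L', 'Y' }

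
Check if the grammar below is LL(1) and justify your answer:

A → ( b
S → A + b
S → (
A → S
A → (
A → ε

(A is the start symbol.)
Relevant sets:
  FIRST(S) = { '(', '+' }
  FIRST(A) = { '(', '+', ε }
  FOLLOW(A) = { $, '+' }

For A:
  PREDICT(A → '(' b) = { '(' }
  PREDICT(A → S) = { '(', '+' }
  PREDICT(A → '(') = { '(' }
  PREDICT(A → ε) = { $, '+' }
For S:
  PREDICT(S → A '+' b) = { '(', '+' }
  PREDICT(S → '(') = { '(' }

Conflict found: Predict set conflict for A: { '(' }
The grammar is NOT LL(1).

Answer: No. Predict set conflict for A: { '(' }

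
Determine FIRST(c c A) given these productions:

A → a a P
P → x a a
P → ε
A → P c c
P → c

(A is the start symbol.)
{ 'c' }

To compute FIRST(c c A), process the symbols left to right:
Symbol c is a terminal. Add 'c' and stop.
FIRST(c c A) = { 'c' }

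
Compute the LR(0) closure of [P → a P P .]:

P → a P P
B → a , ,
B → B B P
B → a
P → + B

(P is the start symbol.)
{ [P → a P P .] }

Start with: [P → a P P .]
The dot is at the end, so nothing is added.

CLOSURE = { [P → a P P .] }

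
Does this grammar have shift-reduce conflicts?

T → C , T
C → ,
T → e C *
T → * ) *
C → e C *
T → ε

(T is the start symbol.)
A shift-reduce conflict occurs when an LR(0) state has both:
  - a complete (reduce) item [A → α .] (dot at the end), and
  - a shift item [B → β . c γ] (dot before a terminal).

Augment with T' → T and build the canonical LR(0) collection (I0 = CLOSURE({[T' → . T]}), then GOTO on every symbol after a dot until no new states appear). It has 15 states:
  I0: { [C → . ,], [C → . e C *], [T → . * ) *], [T → . C , T], [T → . e C *], [T → .], [T' → . T] }  — shift, reduce
  I1: { [T → * . ) *] }  — shift
  I2: { [C → , .] }  — reduce
  I3: { [T → C . , T] }  — shift
  I4: { [T' → T .] }  — accept
  I5: { [C → . ,], [C → . e C *], [C → e . C *], [T → e . C *] }  — shift
  I6: { [C → e C . *], [T → e C . *] }  — shift
  I7: { [C → . ,], [C → . e C *], [C → e . C *] }  — shift
  I8: { [C → e C . *] }  — shift
  I9: { [C → e C * .] }  — reduce
  I10: { [C → e C * .], [T → e C * .] }  — 2 reduces
  I11: { [C → . ,], [C → . e C *], [T → . * ) *], [T → . C , T], [T → . e C *], [T → .], [T → C , . T] }  — shift, reduce
  I12: { [T → C , T .] }  — reduce
  I13: { [T → * ) . *] }  — shift
  I14: { [T → * ) * .] }  — reduce

I0 contains reduce item [T → .] and shift items [C → . ,], [C → . e C *], [T → . * ) *], [T → . e C *] — shift-reduce conflict.
I11 contains reduce item [T → .] and shift items [C → . ,], [C → . e C *], [T → . * ) *], [T → . e C *] — shift-reduce conflict.

Answer: Yes — I0: [T → .] vs [C → . ,]; I11: [T → .] vs [C → . ,]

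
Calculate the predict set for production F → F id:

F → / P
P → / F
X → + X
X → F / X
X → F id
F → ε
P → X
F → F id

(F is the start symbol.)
{ '/', 'id' }

PREDICT(F → F id) = (FIRST(RHS) \ {ε}) ∪ (FOLLOW(F) if ε ∈ FIRST(RHS), i.e. RHS ⇒* ε)
FIRST(F) = { '/', 'id', ε }
FIRST(F id) = { '/', 'id' }
ε ∉ FIRST(F id), so FOLLOW(F) is not added.
PREDICT(F → F id) = { '/', 'id' }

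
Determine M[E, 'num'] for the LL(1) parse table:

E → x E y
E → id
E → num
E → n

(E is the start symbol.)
To find M[E, 'num'], we find productions for E where 'num' is in the predict set (PREDICT(N → α) = (FIRST(α) \ {ε}) ∪ (FOLLOW(N) if α ⇒* ε)).

E → x E y: PREDICT = { 'x' }
E → id: PREDICT = { 'id' }
E → num: PREDICT = { 'num' }
  'num' is in predict set, so this production goes in M[E, 'num']
E → n: PREDICT = { 'n' }

M[E, 'num'] = E → num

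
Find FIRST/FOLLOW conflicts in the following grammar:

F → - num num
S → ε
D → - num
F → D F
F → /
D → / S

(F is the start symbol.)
Nullable non-terminals: S.
S has a nullable alternative but only one production, so nothing to check.

D, F have no nullable alternative, so no FIRST/FOLLOW check is needed there.

No FIRST/FOLLOW conflicts found.

Answer: No FIRST/FOLLOW conflicts.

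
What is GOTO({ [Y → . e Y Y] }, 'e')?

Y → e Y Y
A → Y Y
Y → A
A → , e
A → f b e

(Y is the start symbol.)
{ [A → . , e], [A → . Y Y], [A → . f b e], [Y → . A], [Y → . e Y Y], [Y → e . Y Y] }

GOTO(I, 'e') = CLOSURE({ [A → αX.β] : [A → α.Xβ] ∈ I, X = 'e' })

Items with dot before 'e', with the dot advanced:
  [Y → . e Y Y] → [Y → e . Y Y]
Closure of the advanced items:
  [Y → e . Y Y] has the dot before Y: add [Y → . e Y Y], [Y → . A]
  [Y → . A] has the dot before A: add [A → . Y Y], [A → . , e], [A → . f b e]

GOTO = { [A → . , e], [A → . Y Y], [A → . f b e], [Y → . A], [Y → . e Y Y], [Y → e . Y Y] }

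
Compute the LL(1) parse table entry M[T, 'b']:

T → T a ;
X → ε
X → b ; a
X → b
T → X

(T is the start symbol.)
T → T a ;, T → X

To find M[T, 'b'], we find productions for T where 'b' is in the predict set (PREDICT(N → α) = (FIRST(α) \ {ε}) ∪ (FOLLOW(N) if α ⇒* ε)).

Relevant sets:
  FIRST(T) = { 'a', 'b', ε }
  FIRST(X) = { 'b', ε }
  FOLLOW(T) = { $, 'a' }

T → T a ;: PREDICT = { 'a', 'b' }
  'b' is in predict set, so this production goes in M[T, 'b']
T → X: PREDICT = { $, 'a', 'b' }
  'b' is in predict set, so this production goes in M[T, 'b']

M[T, 'b'] = T → T a ;, T → X  (a multiply-defined cell — the grammar is not LL(1))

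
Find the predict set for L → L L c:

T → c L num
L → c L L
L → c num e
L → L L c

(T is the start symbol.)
PREDICT(L → L L c) = (FIRST(RHS) \ {ε}) ∪ (FOLLOW(L) if ε ∈ FIRST(RHS), i.e. RHS ⇒* ε)
FIRST(L) = { 'c' }
FIRST(L L c) = { 'c' }
ε ∉ FIRST(L L c), so FOLLOW(L) is not added.
PREDICT(L → L L c) = { 'c' }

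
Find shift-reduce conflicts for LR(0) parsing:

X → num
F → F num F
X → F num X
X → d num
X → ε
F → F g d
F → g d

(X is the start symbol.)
Yes — I0: [X → .] vs [F → . g d]; I9: [X → .] vs [F → . g d]; I10: [F → F num F .] vs [F → F . g d]

A shift-reduce conflict occurs when an LR(0) state has both:
  - a complete (reduce) item [A → α .] (dot at the end), and
  - a shift item [B → β . c γ] (dot before a terminal).

Augment with X' → X and build the canonical LR(0) collection (I0 = CLOSURE({[X' → . X]}), then GOTO on every symbol after a dot until no new states appear). It has 13 states:
  I0: { [F → . F g d], [F → . F num F], [F → . g d], [X → . F num X], [X → . d num], [X → . num], [X → .], [X' → . X] }  — shift, reduce
  I1: { [F → F . g d], [F → F . num F], [X → F . num X] }  — shift
  I2: { [X' → X .] }  — accept
  I3: { [X → d . num] }  — shift
  I4: { [F → g . d] }  — shift
  I5: { [X → num .] }  — reduce
  I6: { [F → g d .] }  — reduce
  I7: { [X → d num .] }  — reduce
  I8: { [F → F g . d] }  — shift
  I9: { [F → . F g d], [F → . F num F], [F → . g d], [F → F num . F], [X → . F num X], [X → . d num], [X → . num], [X → .], [X → F num . X] }  — shift, reduce
  I10: { [F → F . g d], [F → F . num F], [F → F num F .], [X → F . num X] }  — shift, reduce
  I11: { [X → F num X .] }  — reduce
  I12: { [F → F g d .] }  — reduce

I0 contains reduce item [X → .] and shift items [F → . g d], [X → . d num], [X → . num] — shift-reduce conflict.
I9 contains reduce item [X → .] and shift items [F → . g d], [X → . d num], [X → . num] — shift-reduce conflict.
I10 contains reduce item [F → F num F .] and shift items [F → F . g d], [F → F . num F], [X → F . num X] — shift-reduce conflict.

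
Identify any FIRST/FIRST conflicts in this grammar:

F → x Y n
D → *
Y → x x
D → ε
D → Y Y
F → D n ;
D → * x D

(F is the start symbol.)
A FIRST/FIRST conflict occurs when two productions N → α and N → β for the same non-terminal have FIRST(α) ∩ FIRST(β) ≠ ∅ (with ε ∈ FIRST of a nullable right-hand side, so two nullable alternatives also conflict).

FIRST sets of the non-terminals at (or reachable through a nullable prefix from) the front of some alternative:
  FIRST(D) = { '*', 'x', ε }
  FIRST(Y) = { 'x' }

Productions for F:
  F → x Y n: FIRST = { 'x' }
  F → D n ;: FIRST = { '*', 'n', 'x' }
Productions for D:
  D → *: FIRST = { '*' }
  D → ε: FIRST = { ε }
  D → Y Y: FIRST = { 'x' }
  D → * x D: FIRST = { '*' }
Y has only one production, so no FIRST/FIRST conflict is possible there.

Conflict for F: F → x Y n and F → D n ;
  Overlap: { 'x' }
Conflict for D: D → * and D → * x D
  Overlap: { '*' }

Answer: Yes. F → x Y n / F → D n ';' on { 'x' }; D → '*' / D → '*' x D on { '*' }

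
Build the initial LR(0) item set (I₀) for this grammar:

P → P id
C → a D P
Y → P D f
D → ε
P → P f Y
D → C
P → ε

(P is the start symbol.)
{ [P → . P f Y], [P → . P id], [P → .], [P' → . P] }

First, augment the grammar with P' → P
I₀ = CLOSURE({ [P' → . P] }):
  [P' → . P] has the dot before P: add [P → . P id], [P → . P f Y], [P → .]
No further items can be added.

I₀ = { [P → . P f Y], [P → . P id], [P → .], [P' → . P] }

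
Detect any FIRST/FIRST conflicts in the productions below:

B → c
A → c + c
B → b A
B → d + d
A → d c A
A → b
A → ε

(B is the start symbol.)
No FIRST/FIRST conflicts.

Productions for B:
  B → c: FIRST = { 'c' }
  B → b A: FIRST = { 'b' }
  B → d + d: FIRST = { 'd' }
Productions for A:
  A → c + c: FIRST = { 'c' }
  A → d c A: FIRST = { 'd' }
  A → b: FIRST = { 'b' }
  A → ε: FIRST = { ε }

All alternatives of each non-terminal have pairwise disjoint FIRST sets.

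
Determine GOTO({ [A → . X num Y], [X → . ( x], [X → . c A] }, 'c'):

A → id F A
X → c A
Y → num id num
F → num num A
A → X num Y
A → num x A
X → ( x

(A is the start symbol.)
{ [A → . X num Y], [A → . id F A], [A → . num x A], [X → . ( x], [X → . c A], [X → c . A] }

GOTO(I, 'c') = CLOSURE({ [A → αX.β] : [A → α.Xβ] ∈ I, X = 'c' })

Items with dot before 'c', with the dot advanced:
  [X → . c A] → [X → c . A]
Closure of the advanced items:
  [X → c . A] has the dot before A: add [A → . id F A], [A → . X num Y], [A → . num x A]
  [A → . X num Y] has the dot before X: add [X → . c A], [X → . ( x]

GOTO = { [A → . X num Y], [A → . id F A], [A → . num x A], [X → . ( x], [X → . c A], [X → c . A] }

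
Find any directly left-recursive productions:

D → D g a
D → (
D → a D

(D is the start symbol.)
Yes, D is left-recursive

Direct left recursion occurs when N → N α for some non-terminal N (the right-hand side begins with the left-hand side itself).

D → D g a: LEFT RECURSIVE (starts with D)
D → (: starts with '('
D → a D: starts with a

The grammar has direct left recursion on: D.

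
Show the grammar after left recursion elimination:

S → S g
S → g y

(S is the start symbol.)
S is directly left-recursive. The standard transformation for
  A → A α₁ | ... | A α_m | β₁ | ... | β_n
is
  A  → β₁ A' | ... | β_n A'
  A' → α₁ A' | ... | α_m A' | ε

S → g y becomes S → g y S'
S → S g becomes S' → g S'
Add S' → ε

Resulting grammar:
S → g y S'
S' → g S'
S' → ε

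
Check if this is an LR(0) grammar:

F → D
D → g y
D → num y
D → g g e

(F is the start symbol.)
Augment with F' → F and build the canonical LR(0) collection (I0 = CLOSURE({[F' → . F]}), then GOTO on every symbol after a dot until no new states appear). It has 9 states:
  I0: { [D → . g g e], [D → . g y], [D → . num y], [F → . D], [F' → . F] }  — shift
  I1: { [F → D .] }  — reduce
  I2: { [F' → F .] }  — accept
  I3: { [D → g . g e], [D → g . y] }  — shift
  I4: { [D → num . y] }  — shift
  I5: { [D → num y .] }  — reduce
  I6: { [D → g g . e] }  — shift
  I7: { [D → g y .] }  — reduce
  I8: { [D → g g e .] }  — reduce

Every state is either a pure shift/goto state or contains exactly one complete item and nothing to shift — no conflicts. The grammar is LR(0).

Answer: Yes, the grammar is LR(0)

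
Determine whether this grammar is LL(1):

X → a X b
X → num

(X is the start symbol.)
Yes, the grammar is LL(1).

A grammar is LL(1) if for each non-terminal N with multiple productions, the predict sets of those productions are pairwise disjoint, where PREDICT(N → α) = (FIRST(α) \ {ε}) ∪ (FOLLOW(N) if α ⇒* ε).

For X:
  PREDICT(X → a X b) = { 'a' }
  PREDICT(X → num) = { 'num' }

All predict sets are disjoint. The grammar IS LL(1).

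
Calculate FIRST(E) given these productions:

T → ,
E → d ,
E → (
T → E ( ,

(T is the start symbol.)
{ '(', 'd' }

To compute FIRST(E), examine every production with E on the left-hand side, reading each right-hand side left to right until a non-nullable symbol is reached.

From E → d ,:
  - d is a terminal: add 'd' and stop
From E → (:
  - '(' is a terminal: add '(' and stop

Collecting: FIRST(E) = { '(', 'd' }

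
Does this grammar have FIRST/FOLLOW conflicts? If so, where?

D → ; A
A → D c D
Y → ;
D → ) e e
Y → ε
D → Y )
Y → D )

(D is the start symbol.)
Nullable non-terminals: Y.
FIRST sets used below: FIRST(D) = { ')', ';' }

Y: nullable alternative(s) Y → ε; FOLLOW(Y) = { ')' }
  Y → ;: FIRST \ {ε} = { ';' } — disjoint from FOLLOW(Y)
  Y → ε: FIRST \ {ε} = { } — this is the only nullable alternative, skip
  Y → D ): FIRST \ {ε} = { ')', ';' } — overlaps FOLLOW(Y) on { ')' }: CONFLICT

A, D have no nullable alternative, so no FIRST/FOLLOW check is needed there.

So the grammar has 1 FIRST/FOLLOW conflict (marked CONFLICT above).

Answer: Yes. Y → D ')' with FOLLOW(Y) on { ')' }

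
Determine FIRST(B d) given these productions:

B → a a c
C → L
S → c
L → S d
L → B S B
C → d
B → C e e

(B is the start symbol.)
FIRST sets of the non-terminals involved (from the grammar, by fixed-point iteration):
  FIRST(B) = { 'a', 'c', 'd' }

To compute FIRST(B d), process the symbols left to right:
Symbol B is a non-terminal. Add FIRST(B) \ {ε} = { 'a', 'c', 'd' }
B is not nullable (ε ∉ FIRST(B)), so stop here.
FIRST(B d) = { 'a', 'c', 'd' }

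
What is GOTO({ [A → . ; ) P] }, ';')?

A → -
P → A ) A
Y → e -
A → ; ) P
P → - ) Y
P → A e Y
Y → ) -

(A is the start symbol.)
GOTO(I, ';') = CLOSURE({ [A → αX.β] : [A → α.Xβ] ∈ I, X = ';' })

Items with dot before ';', with the dot advanced:
  [A → . ; ) P] → [A → ; . ) P]
Closure adds nothing (no advanced item has the dot before a non-terminal).

GOTO = { [A → ; . ) P] }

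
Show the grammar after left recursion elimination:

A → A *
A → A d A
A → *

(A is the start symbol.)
A → * A'
A' → * A'
A' → d A A'
A' → ε

A is directly left-recursive. The standard transformation for
  A → A α₁ | ... | A α_m | β₁ | ... | β_n
is
  A  → β₁ A' | ... | β_n A'
  A' → α₁ A' | ... | α_m A' | ε

A → * becomes A → * A'
A → A * becomes A' → * A'
A → A d A becomes A' → d A A'
Add A' → ε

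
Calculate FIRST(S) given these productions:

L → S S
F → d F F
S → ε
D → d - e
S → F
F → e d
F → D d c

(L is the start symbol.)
{ 'd', 'e', ε }

FIRST sets of the other non-terminals involved (by the same procedure, iterated to a fixed point):
  FIRST(F) = { 'd', 'e' }

From S → ε:
  - ε-production, so ε ∈ FIRST(S)
From S → F:
  - F is a non-terminal: add FIRST(F) \ {ε} = { 'd', 'e' }
    F is not nullable, so stop

Collecting: FIRST(S) = { 'd', 'e', ε }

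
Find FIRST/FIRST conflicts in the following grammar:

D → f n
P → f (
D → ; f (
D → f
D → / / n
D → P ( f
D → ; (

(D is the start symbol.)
A FIRST/FIRST conflict occurs when two productions N → α and N → β for the same non-terminal have FIRST(α) ∩ FIRST(β) ≠ ∅ (with ε ∈ FIRST of a nullable right-hand side, so two nullable alternatives also conflict).

FIRST sets of the non-terminals at (or reachable through a nullable prefix from) the front of some alternative:
  FIRST(P) = { 'f' }

Productions for D:
  D → f n: FIRST = { 'f' }
  D → ; f (: FIRST = { ';' }
  D → f: FIRST = { 'f' }
  D → / / n: FIRST = { '/' }
  D → P ( f: FIRST = { 'f' }
  D → ; (: FIRST = { ';' }
P has only one production, so no FIRST/FIRST conflict is possible there.

Conflict for D: D → f n and D → f
  Overlap: { 'f' }
Conflict for D: D → f n and D → P ( f
  Overlap: { 'f' }
Conflict for D: D → ; f ( and D → ; (
  Overlap: { ';' }
Conflict for D: D → f and D → P ( f
  Overlap: { 'f' }

Answer: Yes. D → f n / D → f on { 'f' }; D → f n / D → P '(' f on { 'f' }; D → ';' f '(' / D → ';' '(' on { ';' }; D → f / D → P '(' f on { 'f' }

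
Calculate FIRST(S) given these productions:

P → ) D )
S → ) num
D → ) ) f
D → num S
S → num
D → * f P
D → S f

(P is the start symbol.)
{ ')', 'num' }

To compute FIRST(S), examine every production with S on the left-hand side, reading each right-hand side left to right until a non-nullable symbol is reached.

From S → ) num:
  - ')' is a terminal: add ')' and stop
From S → num:
  - num is a terminal: add 'num' and stop

Collecting: FIRST(S) = { ')', 'num' }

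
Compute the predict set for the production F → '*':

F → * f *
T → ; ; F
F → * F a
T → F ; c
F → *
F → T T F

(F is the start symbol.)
PREDICT(F → '*') = (FIRST(RHS) \ {ε}) ∪ (FOLLOW(F) if ε ∈ FIRST(RHS), i.e. RHS ⇒* ε)
FIRST('*') = { '*' }
ε ∉ FIRST('*'), so FOLLOW(F) is not added.
PREDICT(F → '*') = { '*' }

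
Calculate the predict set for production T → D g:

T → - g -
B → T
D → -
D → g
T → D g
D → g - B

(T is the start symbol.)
PREDICT(T → D g) = (FIRST(RHS) \ {ε}) ∪ (FOLLOW(T) if ε ∈ FIRST(RHS), i.e. RHS ⇒* ε)
FIRST(D) = { '-', 'g' }
FIRST(D g) = { '-', 'g' }
ε ∉ FIRST(D g), so FOLLOW(T) is not added.
PREDICT(T → D g) = { '-', 'g' }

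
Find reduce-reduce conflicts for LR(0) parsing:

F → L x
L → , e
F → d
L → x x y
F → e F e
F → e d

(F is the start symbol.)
Augment with F' → F and build the canonical LR(0) collection (I0 = CLOSURE({[F' → . F]}), then GOTO on every symbol after a dot until no new states appear). It has 14 states:
  I0: { [F → . L x], [F → . d], [F → . e F e], [F → . e d], [F' → . F], [L → . , e], [L → . x x y] }  — shift
  I1: { [L → , . e] }  — shift
  I2: { [F' → F .] }  — accept
  I3: { [F → L . x] }  — shift
  I4: { [F → d .] }  — reduce
  I5: { [F → . L x], [F → . d], [F → . e F e], [F → . e d], [F → e . F e], [F → e . d], [L → . , e], [L → . x x y] }  — shift
  I6: { [L → x . x y] }  — shift
  I7: { [L → x x . y] }  — shift
  I8: { [L → x x y .] }  — reduce
  I9: { [F → e F . e] }  — shift
  I10: { [F → d .], [F → e d .] }  — 2 reduces
  I11: { [F → e F e .] }  — reduce
  I12: { [F → L x .] }  — reduce
  I13: { [L → , e .] }  — reduce

I10 contains complete items [F → d .], [F → e d .] — reduce-reduce conflict.

Answer: Yes — I10: [F → d .] vs [F → e d .]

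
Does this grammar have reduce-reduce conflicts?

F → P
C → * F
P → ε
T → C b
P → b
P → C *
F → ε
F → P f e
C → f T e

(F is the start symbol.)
Augment with F' → F and build the canonical LR(0) collection (I0 = CLOSURE({[F' → . F]}), then GOTO on every symbol after a dot until no new states appear). It has 15 states:
  I0: { [C → . * F], [C → . f T e], [F → . P f e], [F → . P], [F → .], [F' → . F], [P → . C *], [P → . b], [P → .] }  — shift, 2 reduces
  I1: { [C → * . F], [C → . * F], [C → . f T e], [F → . P f e], [F → . P], [F → .], [P → . C *], [P → . b], [P → .] }  — shift, 2 reduces
  I2: { [P → C . *] }  — shift
  I3: { [F' → F .] }  — accept
  I4: { [F → P . f e], [F → P .] }  — shift, reduce
  I5: { [P → b .] }  — reduce
  I6: { [C → . * F], [C → . f T e], [C → f . T e], [T → . C b] }  — shift
  I7: { [T → C . b] }  — shift
  I8: { [C → f T . e] }  — shift
  I9: { [C → f T e .] }  — reduce
  I10: { [T → C b .] }  — reduce
  I11: { [F → P f . e] }  — shift
  I12: { [F → P f e .] }  — reduce
  I13: { [P → C * .] }  — reduce
  I14: { [C → * F .] }  — reduce

I0 contains complete items [F → .], [P → .] — reduce-reduce conflict.
I1 contains complete items [F → .], [P → .] — reduce-reduce conflict.

Answer: Yes — I0: [F → .] vs [P → .]; I1: [F → .] vs [P → .]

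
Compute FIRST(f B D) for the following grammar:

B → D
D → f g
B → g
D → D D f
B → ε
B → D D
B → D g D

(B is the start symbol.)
To compute FIRST(f B D), process the symbols left to right:
Symbol f is a terminal. Add 'f' and stop.
FIRST(f B D) = { 'f' }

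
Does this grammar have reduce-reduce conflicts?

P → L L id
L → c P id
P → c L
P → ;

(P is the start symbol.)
A reduce-reduce conflict occurs when an LR(0) state has two complete items [A → α .] and [B → β .] — both call for a reduction, and with no lookahead the parser cannot choose between them.

Augment with P' → P and build the canonical LR(0) collection (I0 = CLOSURE({[P' → . P]}), then GOTO on every symbol after a dot until no new states appear). It has 11 states:
  I0: { [L → . c P id], [P → . ;], [P → . L L id], [P → . c L], [P' → . P] }  — shift
  I1: { [P → ; .] }  — reduce
  I2: { [L → . c P id], [P → L . L id] }  — shift
  I3: { [P' → P .] }  — accept
  I4: { [L → . c P id], [L → c . P id], [P → . ;], [P → . L L id], [P → . c L], [P → c . L] }  — shift
  I5: { [L → . c P id], [P → L . L id], [P → c L .] }  — shift, reduce
  I6: { [L → c P . id] }  — shift
  I7: { [L → c P id .] }  — reduce
  I8: { [P → L L . id] }  — shift
  I9: { [L → . c P id], [L → c . P id], [P → . ;], [P → . L L id], [P → . c L] }  — shift
  I10: { [P → L L id .] }  — reduce

No state contains more than one complete item.

Answer: No reduce-reduce conflicts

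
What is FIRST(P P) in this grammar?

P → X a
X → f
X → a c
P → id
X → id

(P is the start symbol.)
FIRST sets of the non-terminals involved (from the grammar, by fixed-point iteration):
  FIRST(P) = { 'a', 'f', 'id' }

To compute FIRST(P P), process the symbols left to right:
Symbol P is a non-terminal. Add FIRST(P) \ {ε} = { 'a', 'f', 'id' }
P is not nullable (ε ∉ FIRST(P)), so stop here.
FIRST(P P) = { 'a', 'f', 'id' }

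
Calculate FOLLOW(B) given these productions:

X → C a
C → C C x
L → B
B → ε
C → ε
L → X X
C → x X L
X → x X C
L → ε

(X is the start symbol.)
{ $, 'a', 'x' }

To compute FOLLOW(B), find every occurrence of B on a right-hand side N → α B β: add FIRST(β) \ {ε}, and if β is empty or nullable also add FOLLOW(N). Iterate to a fixed point.

In L → B: B is at the end, add FOLLOW(L)

The FOLLOW sets referred to above (computed the same way, to a fixed point):
  FOLLOW(L) = { $, 'a', 'x' }

Taking the union: FOLLOW(B) = { $, 'a', 'x' }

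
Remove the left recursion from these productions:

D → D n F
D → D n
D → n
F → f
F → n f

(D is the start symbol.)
D is directly left-recursive. The standard transformation for
  A → A α₁ | ... | A α_m | β₁ | ... | β_n
is
  A  → β₁ A' | ... | β_n A'
  A' → α₁ A' | ... | α_m A' | ε

D → n becomes D → n D'
D → D n F becomes D' → n F D'
D → D n becomes D' → n D'
Add D' → ε

Productions for other non-terminals are unchanged:
  F → f
  F → n f

Resulting grammar:
D → n D'
D' → n F D'
D' → n D'
D' → ε
F → f
F → n f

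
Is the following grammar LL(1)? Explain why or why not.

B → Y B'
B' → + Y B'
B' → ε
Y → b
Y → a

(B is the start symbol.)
Relevant sets:
  FOLLOW(B') = { $ }

For B':
  PREDICT(B' → '+' Y B') = { '+' }
  PREDICT(B' → ε) = { $ }
For Y:
  PREDICT(Y → b) = { 'b' }
  PREDICT(Y → a) = { 'a' }
B has a single production, so nothing to check there.

All predict sets are disjoint. The grammar IS LL(1).

Answer: Yes, the grammar is LL(1).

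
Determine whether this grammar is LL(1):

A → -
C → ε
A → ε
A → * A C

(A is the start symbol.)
Relevant sets:
  FOLLOW(A) = { $ }

For A:
  PREDICT(A → '-') = { '-' }
  PREDICT(A → ε) = { $ }
  PREDICT(A → '*' A C) = { '*' }
C has a single production, so nothing to check there.

All predict sets are disjoint. The grammar IS LL(1).

Answer: Yes, the grammar is LL(1).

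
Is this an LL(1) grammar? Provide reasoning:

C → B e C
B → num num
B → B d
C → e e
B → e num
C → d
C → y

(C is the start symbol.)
A grammar is LL(1) if for each non-terminal N with multiple productions, the predict sets of those productions are pairwise disjoint, where PREDICT(N → α) = (FIRST(α) \ {ε}) ∪ (FOLLOW(N) if α ⇒* ε).

Relevant sets:
  FIRST(B) = { 'e', 'num' }

For C:
  PREDICT(C → B e C) = { 'e', 'num' }
  PREDICT(C → e e) = { 'e' }
  PREDICT(C → d) = { 'd' }
  PREDICT(C → y) = { 'y' }
For B:
  PREDICT(B → num num) = { 'num' }
  PREDICT(B → B d) = { 'e', 'num' }
  PREDICT(B → e num) = { 'e' }

Conflict found: Predict set conflict for C: { 'e' }
The grammar is NOT LL(1).

Answer: No. Predict set conflict for C: { 'e' }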